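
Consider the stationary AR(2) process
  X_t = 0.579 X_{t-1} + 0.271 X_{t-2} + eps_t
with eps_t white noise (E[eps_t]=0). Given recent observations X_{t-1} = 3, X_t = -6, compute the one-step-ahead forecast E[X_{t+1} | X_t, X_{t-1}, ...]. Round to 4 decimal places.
E[X_{t+1} \mid \mathcal F_t] = -2.6610

For an AR(p) model X_t = c + sum_i phi_i X_{t-i} + eps_t, the
one-step-ahead conditional mean is
  E[X_{t+1} | X_t, ...] = c + sum_i phi_i X_{t+1-i}.
Substitute known values:
  E[X_{t+1} | ...] = (0.579) * (-6) + (0.271) * (3)
                   = -2.6610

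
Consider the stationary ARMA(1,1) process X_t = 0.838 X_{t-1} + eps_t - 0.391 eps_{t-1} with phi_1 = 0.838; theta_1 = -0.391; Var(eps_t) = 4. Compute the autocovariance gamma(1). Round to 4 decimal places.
\gamma(1) = 4.0374

Multiply the model equation by X_{t-k} and take expectations. With theta_0 = psi_0 = 1 and psi_j the MA(infinity) weights, this gives
  gamma(k) - sum_i phi_i gamma(k-i) = c_k,
  c_k = sigma^2 * sum_{j=k..q} theta_j psi_{j-k}   (c_k = 0 for k > q),
using gamma(-m) = gamma(m).
psi-weights needed (psi_j = theta_j + sum_i phi_i psi_{j-i}):
  psi_1 = theta_1 + phi_1 = -0.391 + (0.838) = 0.447
Right-hand sides:
  c_0 = sigma^2 (1 + theta_1 psi_1) = 4 * (1 + (-0.391)(0.447)) = 4 * 0.825223 = 3.300892
  c_1 = sigma^2 theta_1 = 4 * (-0.391) = -1.564
  c_2 = 0
Equations for k = 0 and k = 1 (AR order 1):
  gamma(0) = phi_1 gamma(1) + c_0
  gamma(1) = phi_1 gamma(0) + c_1
Substituting the second into the first: gamma(0) (1 - phi_1^2) = c_0 + phi_1 c_1, so
  gamma(0) = (c_0 + phi_1 c_1) / (1 - phi_1^2) = (3.300892 + (0.838)(-1.564)) / (1 - (0.838)^2) = 1.99026 / 0.297756 = 6.684198.
  gamma(1) = phi_1 gamma(0) + c_1 = (0.838)(6.684198) + (-1.564) = 4.037358.
Therefore gamma(1) = 4.0374 (to 4 decimal places).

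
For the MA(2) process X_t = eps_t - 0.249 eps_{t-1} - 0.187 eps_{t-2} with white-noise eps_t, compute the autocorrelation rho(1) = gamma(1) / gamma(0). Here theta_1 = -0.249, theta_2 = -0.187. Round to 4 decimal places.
\rho(1) = -0.1845

For an MA(q) process with theta_0 = 1, the autocovariance is
  gamma(k) = sigma^2 * sum_{i=0..q-k} theta_i * theta_{i+k},
and rho(k) = gamma(k) / gamma(0). Sigma^2 cancels.
  numerator   = (1)*(-0.249) + (-0.249)*(-0.187) = -0.202437.
  denominator = (1)^2 + (-0.249)^2 + (-0.187)^2 = 1.09697.
  rho(1) = -0.202437 / 1.09697 = -0.1845.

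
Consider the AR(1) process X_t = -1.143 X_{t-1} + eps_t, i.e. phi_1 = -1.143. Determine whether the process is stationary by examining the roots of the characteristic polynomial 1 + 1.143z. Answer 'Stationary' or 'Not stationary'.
\text{Not stationary}

The AR(p) characteristic polynomial is P(z) = 1 + 1.143z.
Stationarity requires all roots to lie outside the unit circle, i.e. |z| > 1 for every root.
This is linear in z: 1 + (1.143) z = 0  =>  z = -1/(1.143) = -0.874891,  |z| = 0.874891.
Moduli of all roots: 0.8749.
All moduli strictly greater than 1? No.
Verdict: Not stationary.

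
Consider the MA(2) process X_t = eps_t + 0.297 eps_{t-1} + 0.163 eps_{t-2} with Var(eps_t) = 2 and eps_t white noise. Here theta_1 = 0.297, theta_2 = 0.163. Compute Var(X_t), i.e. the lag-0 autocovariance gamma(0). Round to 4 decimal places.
\gamma(0) = 2.2296

For an MA(q) process X_t = eps_t + sum_i theta_i eps_{t-i} with
Var(eps_t) = sigma^2, the variance is
  gamma(0) = sigma^2 * (1 + sum_i theta_i^2).
  sum_i theta_i^2 = (0.297)^2 + (0.163)^2 = 0.088209 + 0.026569 = 0.114778.
  gamma(0) = 2 * (1 + 0.114778) = 2 * 1.114778 = 2.229556, which rounds to 2.2296.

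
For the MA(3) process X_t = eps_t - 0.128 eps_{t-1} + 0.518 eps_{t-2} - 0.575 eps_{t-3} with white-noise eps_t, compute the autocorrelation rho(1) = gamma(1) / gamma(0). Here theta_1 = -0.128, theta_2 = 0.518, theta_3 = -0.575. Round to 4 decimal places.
\rho(1) = -0.3047

For an MA(q) process with theta_0 = 1, the autocovariance is
  gamma(k) = sigma^2 * sum_{i=0..q-k} theta_i * theta_{i+k},
and rho(k) = gamma(k) / gamma(0). Sigma^2 cancels.
  numerator   = (1)*(-0.128) + (-0.128)*(0.518) + (0.518)*(-0.575) = -0.492154.
  denominator = (1)^2 + (-0.128)^2 + (0.518)^2 + (-0.575)^2 = 1.615333.
  rho(1) = -0.492154 / 1.615333 = -0.3047.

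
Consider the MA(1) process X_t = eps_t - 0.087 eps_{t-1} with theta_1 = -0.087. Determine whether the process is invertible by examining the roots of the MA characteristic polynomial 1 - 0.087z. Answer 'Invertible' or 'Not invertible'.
\text{Invertible}

The MA(q) characteristic polynomial is P(z) = 1 - 0.087z.
Invertibility requires all roots to lie outside the unit circle, i.e. |z| > 1 for every root.
This is linear in z: 1 + (-0.087) z = 0  =>  z = -1/(-0.087) = 11.494253,  |z| = 11.494253.
Moduli of all roots: 11.4943.
All moduli strictly greater than 1? Yes.
Verdict: Invertible.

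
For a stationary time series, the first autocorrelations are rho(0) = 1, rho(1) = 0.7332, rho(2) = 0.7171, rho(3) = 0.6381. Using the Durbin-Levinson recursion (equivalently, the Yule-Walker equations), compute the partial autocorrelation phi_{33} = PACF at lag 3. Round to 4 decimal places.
\phi_{33} = 0.0810

The PACF at lag k is phi_{kk}, the last component of the solution
to the Yule-Walker system G_k phi = r_k where
  (G_k)_{ij} = rho(|i - j|), (r_k)_i = rho(i), i,j = 1..k.
Equivalently, Durbin-Levinson gives phi_{kk} iteratively:
  phi_{11} = rho(1)
  phi_{kk} = [rho(k) - sum_{j=1..k-1} phi_{k-1,j} rho(k-j)]
            / [1 - sum_{j=1..k-1} phi_{k-1,j} rho(j)],
  phi_{k,j} = phi_{k-1,j} - phi_{kk} phi_{k-1,k-j},  j = 1..k-1.
Step k = 1:
  phi_11 = rho(1) = 0.7332.
Step k = 2:
  phi_22 = [rho(2) - phi_11 rho(1)] / [1 - phi_11 rho(1)] = [0.7171 - (0.7332)(0.7332)] / [1 - (0.7332)(0.7332)]
         = 0.17951776 / 0.46241776 = 0.388216.
  Update: phi_21 = phi_11 - phi_22 phi_11 = 0.7332 - (0.388216)(0.7332) = 0.44856.
Step k = 3:
  phi_33 = [rho(3) - phi_21 rho(2) - phi_22 rho(1)] / [1 - phi_21 rho(1) - phi_22 rho(2)]
    numerator   = 0.6381 - (0.44856)(0.7171) - (0.388216)(0.7332) = 0.03179773
    denominator = 1 - (0.44856)(0.7332) - (0.388216)(0.7171) = 0.39272618
  phi_33 = 0.03179773 / 0.39272618 = 0.081.
Therefore phi_{33} = 0.0810.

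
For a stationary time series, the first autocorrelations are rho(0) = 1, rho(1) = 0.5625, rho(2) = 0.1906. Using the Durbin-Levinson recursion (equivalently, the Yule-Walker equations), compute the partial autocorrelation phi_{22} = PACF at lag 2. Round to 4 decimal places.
\phi_{22} = -0.1840

The PACF at lag k is phi_{kk}, the last component of the solution
to the Yule-Walker system G_k phi = r_k where
  (G_k)_{ij} = rho(|i - j|), (r_k)_i = rho(i), i,j = 1..k.
Equivalently, Durbin-Levinson gives phi_{kk} iteratively:
  phi_{11} = rho(1)
  phi_{kk} = [rho(k) - sum_{j=1..k-1} phi_{k-1,j} rho(k-j)]
            / [1 - sum_{j=1..k-1} phi_{k-1,j} rho(j)],
  phi_{k,j} = phi_{k-1,j} - phi_{kk} phi_{k-1,k-j},  j = 1..k-1.
Step k = 1:
  phi_11 = rho(1) = 0.5625.
Step k = 2:
  phi_22 = [rho(2) - phi_11 rho(1)] / [1 - phi_11 rho(1)] = [0.1906 - (0.5625)(0.5625)] / [1 - (0.5625)(0.5625)]
         = -0.12580625 / 0.68359375 = -0.184.
Therefore phi_{22} = -0.1840.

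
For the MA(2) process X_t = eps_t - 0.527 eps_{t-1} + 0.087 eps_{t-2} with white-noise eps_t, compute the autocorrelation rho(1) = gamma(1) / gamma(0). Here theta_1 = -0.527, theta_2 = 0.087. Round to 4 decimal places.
\rho(1) = -0.4457

For an MA(q) process with theta_0 = 1, the autocovariance is
  gamma(k) = sigma^2 * sum_{i=0..q-k} theta_i * theta_{i+k},
and rho(k) = gamma(k) / gamma(0). Sigma^2 cancels.
  numerator   = (1)*(-0.527) + (-0.527)*(0.087) = -0.572849.
  denominator = (1)^2 + (-0.527)^2 + (0.087)^2 = 1.285298.
  rho(1) = -0.572849 / 1.285298 = -0.4457.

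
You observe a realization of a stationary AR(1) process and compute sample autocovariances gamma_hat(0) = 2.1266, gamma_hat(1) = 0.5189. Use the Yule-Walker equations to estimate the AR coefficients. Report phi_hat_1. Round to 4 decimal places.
\hat\phi_{1} = 0.2440

The Yule-Walker equations for an AR(p) process read, in matrix form,
  Gamma_p phi = r_p,   with   (Gamma_p)_{ij} = gamma(|i - j|),
                       (r_p)_i = gamma(i),   i,j = 1..p.
Substitute the sample gammas (Toeplitz matrix and right-hand side of size 1):
  Gamma_p = [[2.1266]]
  r_p     = [0.5189]
With p = 1 this is the single equation gamma(0) phi_1 = gamma(1):
  phi_hat_1 = gamma(1) / gamma(0) = 0.5189 / 2.1266 = 0.2440.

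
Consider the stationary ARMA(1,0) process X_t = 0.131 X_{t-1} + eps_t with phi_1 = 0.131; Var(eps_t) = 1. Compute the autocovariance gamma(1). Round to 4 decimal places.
\gamma(1) = 0.1333

Multiply the model equation by X_{t-k} and take expectations. With theta_0 = psi_0 = 1 and psi_j the MA(infinity) weights, this gives
  gamma(k) - sum_i phi_i gamma(k-i) = c_k,
  c_k = sigma^2 * sum_{j=k..q} theta_j psi_{j-k}   (c_k = 0 for k > q),
using gamma(-m) = gamma(m).
Pure AR (q = 0): c_0 = sigma^2 = 1, c_k = 0 for k >= 1.
Equations for k = 0 and k = 1 (AR order 1):
  gamma(0) = phi_1 gamma(1) + c_0
  gamma(1) = phi_1 gamma(0) + c_1
Substituting the second into the first: gamma(0) (1 - phi_1^2) = c_0 + phi_1 c_1, so
  gamma(0) = c_0 / (1 - phi_1^2) = 1 / (1 - (0.131)^2) = 1 / 0.982839 = 1.017461.
  gamma(1) = phi_1 gamma(0) = (0.131)(1.017461) = 0.133287.
Therefore gamma(1) = 0.1333 (to 4 decimal places).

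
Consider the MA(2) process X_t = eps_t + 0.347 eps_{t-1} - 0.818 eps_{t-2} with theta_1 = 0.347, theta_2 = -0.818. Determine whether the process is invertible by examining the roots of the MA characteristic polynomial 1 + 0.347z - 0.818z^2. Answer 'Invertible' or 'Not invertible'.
\text{Not invertible}

The MA(q) characteristic polynomial is P(z) = 1 + 0.347z - 0.818z^2.
Invertibility requires all roots to lie outside the unit circle, i.e. |z| > 1 for every root.
Set 1 + (0.347) z + (-0.818) z^2 = 0, i.e. a z^2 + b z + c = 0 with a = -0.818, b = 0.347, c = 1.
Discriminant D = b^2 - 4ac = (0.347)^2 - 4*(-0.818)*1 = 0.120409 - (-3.272) = 3.392409.
D >= 0, so the roots are real: z = (-b +/- sqrt(D)) / (2a) = (-0.347 +/- 1.841849) / (-1.636).
  z_1 = (-0.347 + 1.841849) / (-1.636) = -0.9137,   |z_1| = 0.9137.
  z_2 = (-0.347 - 1.841849) / (-1.636) = 1.3379,   |z_2| = 1.3379.
Moduli of all roots: 0.9137, 1.3379.
All moduli strictly greater than 1? No.
Verdict: Not invertible.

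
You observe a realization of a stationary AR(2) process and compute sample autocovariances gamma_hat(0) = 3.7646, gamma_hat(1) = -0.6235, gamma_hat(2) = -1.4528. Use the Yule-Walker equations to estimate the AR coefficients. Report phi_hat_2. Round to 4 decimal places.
\hat\phi_{2} = -0.4250

The Yule-Walker equations for an AR(p) process read, in matrix form,
  Gamma_p phi = r_p,   with   (Gamma_p)_{ij} = gamma(|i - j|),
                       (r_p)_i = gamma(i),   i,j = 1..p.
Substitute the sample gammas (Toeplitz matrix and right-hand side of size 2):
  Gamma_p = [[3.7646, -0.6235], [-0.6235, 3.7646]]
  r_p     = [-0.6235, -1.4528]
Written out:
  3.7646 phi_1 - 0.6235 phi_2 = -0.6235
  -0.6235 phi_1 + 3.7646 phi_2 = -1.4528
Solve by Cramer's rule:
  det = gamma(0)^2 - gamma(1)^2 = (3.7646)^2 - (-0.6235)^2 = 14.17221316 - 0.38875225 = 13.78346091
  phi_hat_1 = [gamma(1) gamma(0) - gamma(1) gamma(2)] / det = [(-0.6235)(3.7646) - (-0.6235)(-1.4528)] / 13.78346091 = -3.2530489 / 13.78346091 = -0.236
  phi_hat_2 = [gamma(0) gamma(2) - gamma(1)^2] / det = [(3.7646)(-1.4528) - (-0.6235)^2] / 13.78346091 = -5.85796313 / 13.78346091 = -0.425
So phi_hat = [-0.2360, -0.4250].
Therefore phi_hat_2 = -0.4250.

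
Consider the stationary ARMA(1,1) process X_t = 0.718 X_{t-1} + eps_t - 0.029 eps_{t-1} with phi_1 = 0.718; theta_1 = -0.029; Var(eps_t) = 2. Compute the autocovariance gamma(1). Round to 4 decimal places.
\gamma(1) = 2.7851

Multiply the model equation by X_{t-k} and take expectations. With theta_0 = psi_0 = 1 and psi_j the MA(infinity) weights, this gives
  gamma(k) - sum_i phi_i gamma(k-i) = c_k,
  c_k = sigma^2 * sum_{j=k..q} theta_j psi_{j-k}   (c_k = 0 for k > q),
using gamma(-m) = gamma(m).
psi-weights needed (psi_j = theta_j + sum_i phi_i psi_{j-i}):
  psi_1 = theta_1 + phi_1 = -0.029 + (0.718) = 0.689
Right-hand sides:
  c_0 = sigma^2 (1 + theta_1 psi_1) = 2 * (1 + (-0.029)(0.689)) = 2 * 0.980019 = 1.960038
  c_1 = sigma^2 theta_1 = 2 * (-0.029) = -0.058
  c_2 = 0
Equations for k = 0 and k = 1 (AR order 1):
  gamma(0) = phi_1 gamma(1) + c_0
  gamma(1) = phi_1 gamma(0) + c_1
Substituting the second into the first: gamma(0) (1 - phi_1^2) = c_0 + phi_1 c_1, so
  gamma(0) = (c_0 + phi_1 c_1) / (1 - phi_1^2) = (1.960038 + (0.718)(-0.058)) / (1 - (0.718)^2) = 1.918394 / 0.484476 = 3.95973.
  gamma(1) = phi_1 gamma(0) + c_1 = (0.718)(3.95973) + (-0.058) = 2.785086.
Therefore gamma(1) = 2.7851 (to 4 decimal places).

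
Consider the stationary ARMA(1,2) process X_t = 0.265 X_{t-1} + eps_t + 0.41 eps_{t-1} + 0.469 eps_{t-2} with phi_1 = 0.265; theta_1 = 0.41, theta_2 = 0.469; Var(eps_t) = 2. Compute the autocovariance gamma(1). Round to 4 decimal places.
\gamma(1) = 2.4639

Multiply the model equation by X_{t-k} and take expectations. With theta_0 = psi_0 = 1 and psi_j the MA(infinity) weights, this gives
  gamma(k) - sum_i phi_i gamma(k-i) = c_k,
  c_k = sigma^2 * sum_{j=k..q} theta_j psi_{j-k}   (c_k = 0 for k > q),
using gamma(-m) = gamma(m).
psi-weights needed (psi_j = theta_j + sum_i phi_i psi_{j-i}):
  psi_1 = theta_1 + phi_1 = 0.41 + (0.265) = 0.675
  psi_2 = theta_2 + phi_1 psi_1 = 0.469 + (0.265)(0.675) = 0.647875
Right-hand sides:
  c_0 = sigma^2 (1 + theta_1 psi_1 + theta_2 psi_2) = 2 * (1 + (0.41)(0.675) + (0.469)(0.647875)) = 2 * 1.580603 = 3.161207
  c_1 = sigma^2 (theta_1 + theta_2 psi_1) = 2 * (0.41 + (0.469)(0.675)) = 1.45315
  c_2 = sigma^2 theta_2 = 2 * (0.469) = 0.938
Equations for k = 0 and k = 1 (AR order 1):
  gamma(0) = phi_1 gamma(1) + c_0
  gamma(1) = phi_1 gamma(0) + c_1
Substituting the second into the first: gamma(0) (1 - phi_1^2) = c_0 + phi_1 c_1, so
  gamma(0) = (c_0 + phi_1 c_1) / (1 - phi_1^2) = (3.161207 + (0.265)(1.45315)) / (1 - (0.265)^2) = 3.546291 / 0.929775 = 3.814139.
  gamma(1) = phi_1 gamma(0) + c_1 = (0.265)(3.814139) + (1.45315) = 2.463897.
Therefore gamma(1) = 2.4639 (to 4 decimal places).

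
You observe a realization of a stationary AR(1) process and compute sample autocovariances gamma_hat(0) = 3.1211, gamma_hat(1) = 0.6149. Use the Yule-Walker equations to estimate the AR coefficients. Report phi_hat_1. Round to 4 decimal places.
\hat\phi_{1} = 0.1970

The Yule-Walker equations for an AR(p) process read, in matrix form,
  Gamma_p phi = r_p,   with   (Gamma_p)_{ij} = gamma(|i - j|),
                       (r_p)_i = gamma(i),   i,j = 1..p.
Substitute the sample gammas (Toeplitz matrix and right-hand side of size 1):
  Gamma_p = [[3.1211]]
  r_p     = [0.6149]
With p = 1 this is the single equation gamma(0) phi_1 = gamma(1):
  phi_hat_1 = gamma(1) / gamma(0) = 0.6149 / 3.1211 = 0.1970.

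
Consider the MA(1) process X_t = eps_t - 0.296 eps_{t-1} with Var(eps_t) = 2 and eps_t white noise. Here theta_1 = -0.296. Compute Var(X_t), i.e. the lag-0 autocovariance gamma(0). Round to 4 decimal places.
\gamma(0) = 2.1752

For an MA(q) process X_t = eps_t + sum_i theta_i eps_{t-i} with
Var(eps_t) = sigma^2, the variance is
  gamma(0) = sigma^2 * (1 + sum_i theta_i^2).
  sum_i theta_i^2 = (-0.296)^2 = 0.087616.
  gamma(0) = 2 * (1 + 0.087616) = 2 * 1.087616 = 2.175232, which rounds to 2.1752.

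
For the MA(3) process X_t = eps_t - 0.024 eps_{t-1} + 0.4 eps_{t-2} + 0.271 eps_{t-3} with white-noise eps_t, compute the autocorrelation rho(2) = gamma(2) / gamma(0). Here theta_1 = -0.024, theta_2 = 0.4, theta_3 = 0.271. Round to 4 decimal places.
\rho(2) = 0.3189

For an MA(q) process with theta_0 = 1, the autocovariance is
  gamma(k) = sigma^2 * sum_{i=0..q-k} theta_i * theta_{i+k},
and rho(k) = gamma(k) / gamma(0). Sigma^2 cancels.
  numerator   = (1)*(0.4) + (-0.024)*(0.271) = 0.393496.
  denominator = (1)^2 + (-0.024)^2 + (0.4)^2 + (0.271)^2 = 1.234017.
  rho(2) = 0.393496 / 1.234017 = 0.3189.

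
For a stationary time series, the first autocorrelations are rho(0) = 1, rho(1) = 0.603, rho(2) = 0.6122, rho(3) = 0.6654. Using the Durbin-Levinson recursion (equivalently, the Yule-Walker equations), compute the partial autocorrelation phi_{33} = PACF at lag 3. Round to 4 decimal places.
\phi_{33} = 0.3799

The PACF at lag k is phi_{kk}, the last component of the solution
to the Yule-Walker system G_k phi = r_k where
  (G_k)_{ij} = rho(|i - j|), (r_k)_i = rho(i), i,j = 1..k.
Equivalently, Durbin-Levinson gives phi_{kk} iteratively:
  phi_{11} = rho(1)
  phi_{kk} = [rho(k) - sum_{j=1..k-1} phi_{k-1,j} rho(k-j)]
            / [1 - sum_{j=1..k-1} phi_{k-1,j} rho(j)],
  phi_{k,j} = phi_{k-1,j} - phi_{kk} phi_{k-1,k-j},  j = 1..k-1.
Step k = 1:
  phi_11 = rho(1) = 0.603.
Step k = 2:
  phi_22 = [rho(2) - phi_11 rho(1)] / [1 - phi_11 rho(1)] = [0.6122 - (0.603)(0.603)] / [1 - (0.603)(0.603)]
         = 0.248591 / 0.636391 = 0.390626.
  Update: phi_21 = phi_11 - phi_22 phi_11 = 0.603 - (0.390626)(0.603) = 0.367452.
Step k = 3:
  phi_33 = [rho(3) - phi_21 rho(2) - phi_22 rho(1)] / [1 - phi_21 rho(1) - phi_22 rho(2)]
    numerator   = 0.6654 - (0.367452)(0.6122) - (0.390626)(0.603) = 0.20489804
    denominator = 1 - (0.367452)(0.603) - (0.390626)(0.6122) = 0.53928484
  phi_33 = 0.20489804 / 0.53928484 = 0.3799.
Therefore phi_{33} = 0.3799.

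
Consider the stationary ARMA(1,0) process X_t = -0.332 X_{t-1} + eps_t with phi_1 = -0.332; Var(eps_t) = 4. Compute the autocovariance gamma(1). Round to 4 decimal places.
\gamma(1) = -1.4925

Multiply the model equation by X_{t-k} and take expectations. With theta_0 = psi_0 = 1 and psi_j the MA(infinity) weights, this gives
  gamma(k) - sum_i phi_i gamma(k-i) = c_k,
  c_k = sigma^2 * sum_{j=k..q} theta_j psi_{j-k}   (c_k = 0 for k > q),
using gamma(-m) = gamma(m).
Pure AR (q = 0): c_0 = sigma^2 = 4, c_k = 0 for k >= 1.
Equations for k = 0 and k = 1 (AR order 1):
  gamma(0) = phi_1 gamma(1) + c_0
  gamma(1) = phi_1 gamma(0) + c_1
Substituting the second into the first: gamma(0) (1 - phi_1^2) = c_0 + phi_1 c_1, so
  gamma(0) = c_0 / (1 - phi_1^2) = 4 / (1 - (-0.332)^2) = 4 / 0.889776 = 4.495513.
  gamma(1) = phi_1 gamma(0) = (-0.332)(4.495513) = -1.49251.
Therefore gamma(1) = -1.4925 (to 4 decimal places).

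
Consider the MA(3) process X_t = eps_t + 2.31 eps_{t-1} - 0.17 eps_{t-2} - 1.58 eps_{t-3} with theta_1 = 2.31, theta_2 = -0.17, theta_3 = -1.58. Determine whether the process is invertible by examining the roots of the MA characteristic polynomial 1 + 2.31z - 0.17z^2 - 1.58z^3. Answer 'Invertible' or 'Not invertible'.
\text{Not invertible}

The MA(q) characteristic polynomial is P(z) = 1 + 2.31z - 0.17z^2 - 1.58z^3.
Invertibility requires all roots to lie outside the unit circle, i.e. |z| > 1 for every root.
Degree 3: look for a simple real root z0 first, then factor out (1 - z/z0) and solve the remaining quadratic.
Testing z0 = -0.5: P(-0.5) = 1 + (2.31)(-0.5) + (-0.17)(-0.5)^2 + (-1.58)(-0.5)^3
  = 1 + (-1.155) + (-0.0425) + (0.1975) = 0.  So z_0 = -0.5 is a root, |z_0| = 0.5.
Divide out the factor (1 + 2 z) = (1 - z/z0) (since 1/z0 = -2):
  P(z) = (1 + 2 z)(1 + (0.31) z + (-0.79) z^2)
  [check: z-coef 0.31 - (-2) = 2.31; z^2-coef -0.79 - (-2)(0.31) = -0.17; z^3-coef -(-2)(-0.79) = -1.58.]
Remaining roots from the quadratic factor 1 + (0.31) z + (-0.79) z^2:
  Set 1 + (0.31) z + (-0.79) z^2 = 0, i.e. a z^2 + b z + c = 0 with a = -0.79, b = 0.31, c = 1.
  Discriminant D = b^2 - 4ac = (0.31)^2 - 4*(-0.79)*1 = 0.0961 - (-3.16) = 3.2561.
  D >= 0, so the roots are real: z = (-b +/- sqrt(D)) / (2a) = (-0.31 +/- 1.804467) / (-1.58).
    z_1 = (-0.31 + 1.804467) / (-1.58) = -0.9459,   |z_1| = 0.9459.
    z_2 = (-0.31 - 1.804467) / (-1.58) = 1.3383,   |z_2| = 1.3383.
Moduli of all roots: 0.5000, 0.9459, 1.3383.
All moduli strictly greater than 1? No.
Verdict: Not invertible.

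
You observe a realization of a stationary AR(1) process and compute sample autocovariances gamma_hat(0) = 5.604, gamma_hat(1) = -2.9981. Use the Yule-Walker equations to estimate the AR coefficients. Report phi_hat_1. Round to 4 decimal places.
\hat\phi_{1} = -0.5350

The Yule-Walker equations for an AR(p) process read, in matrix form,
  Gamma_p phi = r_p,   with   (Gamma_p)_{ij} = gamma(|i - j|),
                       (r_p)_i = gamma(i),   i,j = 1..p.
Substitute the sample gammas (Toeplitz matrix and right-hand side of size 1):
  Gamma_p = [[5.604]]
  r_p     = [-2.9981]
With p = 1 this is the single equation gamma(0) phi_1 = gamma(1):
  phi_hat_1 = gamma(1) / gamma(0) = -2.9981 / 5.604 = -0.5350.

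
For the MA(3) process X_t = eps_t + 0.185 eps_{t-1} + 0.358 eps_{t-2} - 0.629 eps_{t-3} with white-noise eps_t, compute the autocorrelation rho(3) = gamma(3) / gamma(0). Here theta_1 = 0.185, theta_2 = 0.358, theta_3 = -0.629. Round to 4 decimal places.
\rho(3) = -0.4037

For an MA(q) process with theta_0 = 1, the autocovariance is
  gamma(k) = sigma^2 * sum_{i=0..q-k} theta_i * theta_{i+k},
and rho(k) = gamma(k) / gamma(0). Sigma^2 cancels.
  numerator   = (1)*(-0.629) = -0.629.
  denominator = (1)^2 + (0.185)^2 + (0.358)^2 + (-0.629)^2 = 1.55803.
  rho(3) = -0.629 / 1.55803 = -0.4037.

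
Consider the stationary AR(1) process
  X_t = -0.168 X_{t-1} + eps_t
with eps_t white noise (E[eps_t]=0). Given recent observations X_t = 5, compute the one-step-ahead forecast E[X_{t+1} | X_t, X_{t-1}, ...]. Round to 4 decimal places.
E[X_{t+1} \mid \mathcal F_t] = -0.8400

For an AR(p) model X_t = c + sum_i phi_i X_{t-i} + eps_t, the
one-step-ahead conditional mean is
  E[X_{t+1} | X_t, ...] = c + sum_i phi_i X_{t+1-i}.
Substitute known values:
  E[X_{t+1} | ...] = (-0.168) * (5)
                   = -0.8400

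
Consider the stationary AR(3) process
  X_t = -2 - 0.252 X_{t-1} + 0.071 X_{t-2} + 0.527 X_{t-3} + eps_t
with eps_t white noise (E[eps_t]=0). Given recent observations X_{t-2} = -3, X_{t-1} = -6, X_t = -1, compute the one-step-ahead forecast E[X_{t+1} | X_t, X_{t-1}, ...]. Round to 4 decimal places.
E[X_{t+1} \mid \mathcal F_t] = -3.7550

For an AR(p) model X_t = c + sum_i phi_i X_{t-i} + eps_t, the
one-step-ahead conditional mean is
  E[X_{t+1} | X_t, ...] = c + sum_i phi_i X_{t+1-i}.
Substitute known values:
  E[X_{t+1} | ...] = -2 + (-0.252) * (-1) + (0.071) * (-6) + (0.527) * (-3)
                   = -3.7550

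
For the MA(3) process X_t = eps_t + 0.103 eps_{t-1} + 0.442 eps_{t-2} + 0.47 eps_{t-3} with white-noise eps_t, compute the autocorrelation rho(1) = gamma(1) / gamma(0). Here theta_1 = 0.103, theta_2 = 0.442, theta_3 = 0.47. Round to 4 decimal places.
\rho(1) = 0.2497

For an MA(q) process with theta_0 = 1, the autocovariance is
  gamma(k) = sigma^2 * sum_{i=0..q-k} theta_i * theta_{i+k},
and rho(k) = gamma(k) / gamma(0). Sigma^2 cancels.
  numerator   = (1)*(0.103) + (0.103)*(0.442) + (0.442)*(0.47) = 0.356266.
  denominator = (1)^2 + (0.103)^2 + (0.442)^2 + (0.47)^2 = 1.426873.
  rho(1) = 0.356266 / 1.426873 = 0.2497.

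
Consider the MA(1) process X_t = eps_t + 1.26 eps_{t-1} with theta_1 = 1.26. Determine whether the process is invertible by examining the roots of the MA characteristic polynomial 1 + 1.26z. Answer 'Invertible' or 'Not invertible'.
\text{Not invertible}

The MA(q) characteristic polynomial is P(z) = 1 + 1.26z.
Invertibility requires all roots to lie outside the unit circle, i.e. |z| > 1 for every root.
This is linear in z: 1 + (1.26) z = 0  =>  z = -1/(1.26) = -0.793651,  |z| = 0.793651.
Moduli of all roots: 0.7937.
All moduli strictly greater than 1? No.
Verdict: Not invertible.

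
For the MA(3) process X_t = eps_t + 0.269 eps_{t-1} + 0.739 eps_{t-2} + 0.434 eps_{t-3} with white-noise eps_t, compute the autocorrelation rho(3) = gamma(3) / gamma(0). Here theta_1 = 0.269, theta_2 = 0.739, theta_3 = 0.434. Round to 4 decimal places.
\rho(3) = 0.2402

For an MA(q) process with theta_0 = 1, the autocovariance is
  gamma(k) = sigma^2 * sum_{i=0..q-k} theta_i * theta_{i+k},
and rho(k) = gamma(k) / gamma(0). Sigma^2 cancels.
  numerator   = (1)*(0.434) = 0.434.
  denominator = (1)^2 + (0.269)^2 + (0.739)^2 + (0.434)^2 = 1.806838.
  rho(3) = 0.434 / 1.806838 = 0.2402.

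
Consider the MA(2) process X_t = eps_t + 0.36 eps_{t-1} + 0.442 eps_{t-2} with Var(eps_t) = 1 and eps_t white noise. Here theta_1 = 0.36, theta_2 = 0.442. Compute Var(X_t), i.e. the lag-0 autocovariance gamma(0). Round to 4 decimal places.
\gamma(0) = 1.3250

For an MA(q) process X_t = eps_t + sum_i theta_i eps_{t-i} with
Var(eps_t) = sigma^2, the variance is
  gamma(0) = sigma^2 * (1 + sum_i theta_i^2).
  sum_i theta_i^2 = (0.36)^2 + (0.442)^2 = 0.1296 + 0.195364 = 0.324964.
  gamma(0) = 1 * (1 + 0.324964) = 1 * 1.324964 = 1.324964, which rounds to 1.3250.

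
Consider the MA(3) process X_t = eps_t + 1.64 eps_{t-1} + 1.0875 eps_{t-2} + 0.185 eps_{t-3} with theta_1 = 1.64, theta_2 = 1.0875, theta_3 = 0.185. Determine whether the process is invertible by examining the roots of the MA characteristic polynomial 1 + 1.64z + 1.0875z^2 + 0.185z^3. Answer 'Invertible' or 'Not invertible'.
\text{Invertible}

The MA(q) characteristic polynomial is P(z) = 1 + 1.64z + 1.0875z^2 + 0.185z^3.
Invertibility requires all roots to lie outside the unit circle, i.e. |z| > 1 for every root.
Degree 3: look for a simple real root z0 first, then factor out (1 - z/z0) and solve the remaining quadratic.
Testing z0 = -4: P(-4) = 1 + (1.64)(-4) + (1.0875)(-4)^2 + (0.185)(-4)^3
  = 1 + (-6.56) + (17.4) + (-11.84) = 0.  So z_0 = -4 is a root, |z_0| = 4.
Divide out the factor (1 + 0.25 z) = (1 - z/z0) (since 1/z0 = -0.25):
  P(z) = (1 + 0.25 z)(1 + (1.39) z + (0.74) z^2)
  [check: z-coef 1.39 - (-0.25) = 1.64; z^2-coef 0.74 - (-0.25)(1.39) = 1.0875; z^3-coef -(-0.25)(0.74) = 0.185.]
Remaining roots from the quadratic factor 1 + (1.39) z + (0.74) z^2:
  Set 1 + (1.39) z + (0.74) z^2 = 0, i.e. a z^2 + b z + c = 0 with a = 0.74, b = 1.39, c = 1.
  Discriminant D = b^2 - 4ac = (1.39)^2 - 4*(0.74)*1 = 1.9321 - (2.96) = -1.0279.
  D < 0, so the roots are the complex-conjugate pair z = (-b +/- i sqrt(-D)) / (2a) = -0.9392 +/- 0.685i.
  For a conjugate pair |z|^2 = z * conj(z) = (product of roots) = c/a = 1/(0.74) = 1.351351, so |z| = sqrt(1.351351) = 1.1625 for both roots.
Moduli of all roots: 4.0000, 1.1625, 1.1625.
All moduli strictly greater than 1? Yes.
Verdict: Invertible.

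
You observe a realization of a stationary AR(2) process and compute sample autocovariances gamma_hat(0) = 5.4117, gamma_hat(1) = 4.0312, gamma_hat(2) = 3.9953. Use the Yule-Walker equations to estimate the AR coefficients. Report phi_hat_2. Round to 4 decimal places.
\hat\phi_{2} = 0.4120

The Yule-Walker equations for an AR(p) process read, in matrix form,
  Gamma_p phi = r_p,   with   (Gamma_p)_{ij} = gamma(|i - j|),
                       (r_p)_i = gamma(i),   i,j = 1..p.
Substitute the sample gammas (Toeplitz matrix and right-hand side of size 2):
  Gamma_p = [[5.4117, 4.0312], [4.0312, 5.4117]]
  r_p     = [4.0312, 3.9953]
Written out:
  5.4117 phi_1 + 4.0312 phi_2 = 4.0312
  4.0312 phi_1 + 5.4117 phi_2 = 3.9953
Solve by Cramer's rule:
  det = gamma(0)^2 - gamma(1)^2 = (5.4117)^2 - (4.0312)^2 = 29.28649689 - 16.25057344 = 13.03592345
  phi_hat_1 = [gamma(1) gamma(0) - gamma(1) gamma(2)] / det = [(4.0312)(5.4117) - (4.0312)(3.9953)] / 13.03592345 = 5.70979168 / 13.03592345 = 0.438
  phi_hat_2 = [gamma(0) gamma(2) - gamma(1)^2] / det = [(5.4117)(3.9953) - (4.0312)^2] / 13.03592345 = 5.37079157 / 13.03592345 = 0.412
So phi_hat = [0.4380, 0.4120].
Therefore phi_hat_2 = 0.4120.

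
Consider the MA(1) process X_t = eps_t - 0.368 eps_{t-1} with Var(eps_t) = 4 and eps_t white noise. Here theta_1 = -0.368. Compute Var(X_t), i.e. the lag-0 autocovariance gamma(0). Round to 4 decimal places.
\gamma(0) = 4.5417

For an MA(q) process X_t = eps_t + sum_i theta_i eps_{t-i} with
Var(eps_t) = sigma^2, the variance is
  gamma(0) = sigma^2 * (1 + sum_i theta_i^2).
  sum_i theta_i^2 = (-0.368)^2 = 0.135424.
  gamma(0) = 4 * (1 + 0.135424) = 4 * 1.135424 = 4.541696, which rounds to 4.5417.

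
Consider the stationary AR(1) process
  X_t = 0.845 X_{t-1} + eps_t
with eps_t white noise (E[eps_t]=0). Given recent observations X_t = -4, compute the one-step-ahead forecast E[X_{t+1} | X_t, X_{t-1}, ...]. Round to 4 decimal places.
E[X_{t+1} \mid \mathcal F_t] = -3.3800

For an AR(p) model X_t = c + sum_i phi_i X_{t-i} + eps_t, the
one-step-ahead conditional mean is
  E[X_{t+1} | X_t, ...] = c + sum_i phi_i X_{t+1-i}.
Substitute known values:
  E[X_{t+1} | ...] = (0.845) * (-4)
                   = -3.3800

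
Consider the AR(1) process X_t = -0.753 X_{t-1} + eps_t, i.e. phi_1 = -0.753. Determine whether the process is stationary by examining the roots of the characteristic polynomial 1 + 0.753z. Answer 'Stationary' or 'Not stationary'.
\text{Stationary}

The AR(p) characteristic polynomial is P(z) = 1 + 0.753z.
Stationarity requires all roots to lie outside the unit circle, i.e. |z| > 1 for every root.
This is linear in z: 1 + (0.753) z = 0  =>  z = -1/(0.753) = -1.328021,  |z| = 1.328021.
Moduli of all roots: 1.3280.
All moduli strictly greater than 1? Yes.
Verdict: Stationary.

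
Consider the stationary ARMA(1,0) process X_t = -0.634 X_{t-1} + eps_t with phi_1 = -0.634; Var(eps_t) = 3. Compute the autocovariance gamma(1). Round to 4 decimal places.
\gamma(1) = -3.1804

Multiply the model equation by X_{t-k} and take expectations. With theta_0 = psi_0 = 1 and psi_j the MA(infinity) weights, this gives
  gamma(k) - sum_i phi_i gamma(k-i) = c_k,
  c_k = sigma^2 * sum_{j=k..q} theta_j psi_{j-k}   (c_k = 0 for k > q),
using gamma(-m) = gamma(m).
Pure AR (q = 0): c_0 = sigma^2 = 3, c_k = 0 for k >= 1.
Equations for k = 0 and k = 1 (AR order 1):
  gamma(0) = phi_1 gamma(1) + c_0
  gamma(1) = phi_1 gamma(0) + c_1
Substituting the second into the first: gamma(0) (1 - phi_1^2) = c_0 + phi_1 c_1, so
  gamma(0) = c_0 / (1 - phi_1^2) = 3 / (1 - (-0.634)^2) = 3 / 0.598044 = 5.016353.
  gamma(1) = phi_1 gamma(0) = (-0.634)(5.016353) = -3.180368.
Therefore gamma(1) = -3.1804 (to 4 decimal places).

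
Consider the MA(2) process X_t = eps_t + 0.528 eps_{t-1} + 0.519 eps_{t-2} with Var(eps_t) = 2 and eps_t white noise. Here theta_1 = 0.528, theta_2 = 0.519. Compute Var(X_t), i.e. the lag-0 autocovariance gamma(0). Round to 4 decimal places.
\gamma(0) = 3.0963

For an MA(q) process X_t = eps_t + sum_i theta_i eps_{t-i} with
Var(eps_t) = sigma^2, the variance is
  gamma(0) = sigma^2 * (1 + sum_i theta_i^2).
  sum_i theta_i^2 = (0.528)^2 + (0.519)^2 = 0.278784 + 0.269361 = 0.548145.
  gamma(0) = 2 * (1 + 0.548145) = 2 * 1.548145 = 3.09629, which rounds to 3.0963.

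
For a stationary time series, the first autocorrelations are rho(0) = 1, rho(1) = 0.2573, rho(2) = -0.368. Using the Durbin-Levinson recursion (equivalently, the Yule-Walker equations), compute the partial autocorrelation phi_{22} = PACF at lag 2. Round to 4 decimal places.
\phi_{22} = -0.4650

The PACF at lag k is phi_{kk}, the last component of the solution
to the Yule-Walker system G_k phi = r_k where
  (G_k)_{ij} = rho(|i - j|), (r_k)_i = rho(i), i,j = 1..k.
Equivalently, Durbin-Levinson gives phi_{kk} iteratively:
  phi_{11} = rho(1)
  phi_{kk} = [rho(k) - sum_{j=1..k-1} phi_{k-1,j} rho(k-j)]
            / [1 - sum_{j=1..k-1} phi_{k-1,j} rho(j)],
  phi_{k,j} = phi_{k-1,j} - phi_{kk} phi_{k-1,k-j},  j = 1..k-1.
Step k = 1:
  phi_11 = rho(1) = 0.2573.
Step k = 2:
  phi_22 = [rho(2) - phi_11 rho(1)] / [1 - phi_11 rho(1)] = [-0.368 - (0.2573)(0.2573)] / [1 - (0.2573)(0.2573)]
         = -0.43420329 / 0.93379671 = -0.465.
Therefore phi_{22} = -0.4650.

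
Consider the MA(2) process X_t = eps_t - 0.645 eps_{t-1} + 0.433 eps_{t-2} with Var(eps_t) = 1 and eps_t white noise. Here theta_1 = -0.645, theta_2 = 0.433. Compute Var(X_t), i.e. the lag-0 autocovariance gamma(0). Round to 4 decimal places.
\gamma(0) = 1.6035

For an MA(q) process X_t = eps_t + sum_i theta_i eps_{t-i} with
Var(eps_t) = sigma^2, the variance is
  gamma(0) = sigma^2 * (1 + sum_i theta_i^2).
  sum_i theta_i^2 = (-0.645)^2 + (0.433)^2 = 0.416025 + 0.187489 = 0.603514.
  gamma(0) = 1 * (1 + 0.603514) = 1 * 1.603514 = 1.603514, which rounds to 1.6035.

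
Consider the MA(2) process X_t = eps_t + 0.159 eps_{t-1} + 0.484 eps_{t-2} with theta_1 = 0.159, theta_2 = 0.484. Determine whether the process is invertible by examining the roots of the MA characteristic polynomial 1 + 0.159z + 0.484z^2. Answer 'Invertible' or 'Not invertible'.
\text{Invertible}

The MA(q) characteristic polynomial is P(z) = 1 + 0.159z + 0.484z^2.
Invertibility requires all roots to lie outside the unit circle, i.e. |z| > 1 for every root.
Set 1 + (0.159) z + (0.484) z^2 = 0, i.e. a z^2 + b z + c = 0 with a = 0.484, b = 0.159, c = 1.
Discriminant D = b^2 - 4ac = (0.159)^2 - 4*(0.484)*1 = 0.025281 - (1.936) = -1.910719.
D < 0, so the roots are the complex-conjugate pair z = (-b +/- i sqrt(-D)) / (2a) = -0.1643 +/- 1.428i.
For a conjugate pair |z|^2 = z * conj(z) = (product of roots) = c/a = 1/(0.484) = 2.066116, so |z| = sqrt(2.066116) = 1.4374 for both roots.
Moduli of all roots: 1.4374, 1.4374.
All moduli strictly greater than 1? Yes.
Verdict: Invertible.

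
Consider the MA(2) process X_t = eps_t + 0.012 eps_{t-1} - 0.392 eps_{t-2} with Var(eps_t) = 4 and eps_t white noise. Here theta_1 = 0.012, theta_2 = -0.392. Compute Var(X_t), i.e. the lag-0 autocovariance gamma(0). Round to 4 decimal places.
\gamma(0) = 4.6152

For an MA(q) process X_t = eps_t + sum_i theta_i eps_{t-i} with
Var(eps_t) = sigma^2, the variance is
  gamma(0) = sigma^2 * (1 + sum_i theta_i^2).
  sum_i theta_i^2 = (0.012)^2 + (-0.392)^2 = 0.000144 + 0.153664 = 0.153808.
  gamma(0) = 4 * (1 + 0.153808) = 4 * 1.153808 = 4.615232, which rounds to 4.6152.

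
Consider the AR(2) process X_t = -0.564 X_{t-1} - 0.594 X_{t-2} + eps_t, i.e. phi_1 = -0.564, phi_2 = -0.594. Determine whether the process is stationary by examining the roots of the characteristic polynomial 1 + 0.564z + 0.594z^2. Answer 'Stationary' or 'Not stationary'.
\text{Stationary}

The AR(p) characteristic polynomial is P(z) = 1 + 0.564z + 0.594z^2.
Stationarity requires all roots to lie outside the unit circle, i.e. |z| > 1 for every root.
Set 1 + (0.564) z + (0.594) z^2 = 0, i.e. a z^2 + b z + c = 0 with a = 0.594, b = 0.564, c = 1.
Discriminant D = b^2 - 4ac = (0.564)^2 - 4*(0.594)*1 = 0.318096 - (2.376) = -2.057904.
D < 0, so the roots are the complex-conjugate pair z = (-b +/- i sqrt(-D)) / (2a) = -0.4747 +/- 1.2075i.
For a conjugate pair |z|^2 = z * conj(z) = (product of roots) = c/a = 1/(0.594) = 1.683502, so |z| = sqrt(1.683502) = 1.2975 for both roots.
Moduli of all roots: 1.2975, 1.2975.
All moduli strictly greater than 1? Yes.
Verdict: Stationary.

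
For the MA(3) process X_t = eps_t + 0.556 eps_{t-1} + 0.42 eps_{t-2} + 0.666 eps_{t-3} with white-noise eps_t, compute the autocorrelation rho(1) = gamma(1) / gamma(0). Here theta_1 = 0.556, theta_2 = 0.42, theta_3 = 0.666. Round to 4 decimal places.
\rho(1) = 0.5543

For an MA(q) process with theta_0 = 1, the autocovariance is
  gamma(k) = sigma^2 * sum_{i=0..q-k} theta_i * theta_{i+k},
and rho(k) = gamma(k) / gamma(0). Sigma^2 cancels.
  numerator   = (1)*(0.556) + (0.556)*(0.42) + (0.42)*(0.666) = 1.06924.
  denominator = (1)^2 + (0.556)^2 + (0.42)^2 + (0.666)^2 = 1.929092.
  rho(1) = 1.06924 / 1.929092 = 0.5543.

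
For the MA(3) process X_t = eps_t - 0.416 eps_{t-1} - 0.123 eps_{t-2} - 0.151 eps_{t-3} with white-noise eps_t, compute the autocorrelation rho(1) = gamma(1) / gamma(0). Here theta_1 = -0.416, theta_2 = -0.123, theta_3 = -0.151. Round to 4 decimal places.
\rho(1) = -0.2859

For an MA(q) process with theta_0 = 1, the autocovariance is
  gamma(k) = sigma^2 * sum_{i=0..q-k} theta_i * theta_{i+k},
and rho(k) = gamma(k) / gamma(0). Sigma^2 cancels.
  numerator   = (1)*(-0.416) + (-0.416)*(-0.123) + (-0.123)*(-0.151) = -0.346259.
  denominator = (1)^2 + (-0.416)^2 + (-0.123)^2 + (-0.151)^2 = 1.210986.
  rho(1) = -0.346259 / 1.210986 = -0.2859.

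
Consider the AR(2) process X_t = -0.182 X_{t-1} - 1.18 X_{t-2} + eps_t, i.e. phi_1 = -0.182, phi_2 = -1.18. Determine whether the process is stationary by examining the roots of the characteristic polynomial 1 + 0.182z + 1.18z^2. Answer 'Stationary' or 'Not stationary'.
\text{Not stationary}

The AR(p) characteristic polynomial is P(z) = 1 + 0.182z + 1.18z^2.
Stationarity requires all roots to lie outside the unit circle, i.e. |z| > 1 for every root.
Set 1 + (0.182) z + (1.18) z^2 = 0, i.e. a z^2 + b z + c = 0 with a = 1.18, b = 0.182, c = 1.
Discriminant D = b^2 - 4ac = (0.182)^2 - 4*(1.18)*1 = 0.033124 - (4.72) = -4.686876.
D < 0, so the roots are the complex-conjugate pair z = (-b +/- i sqrt(-D)) / (2a) = -0.0771 +/- 0.9173i.
For a conjugate pair |z|^2 = z * conj(z) = (product of roots) = c/a = 1/(1.18) = 0.847458, so |z| = sqrt(0.847458) = 0.9206 for both roots.
Moduli of all roots: 0.9206, 0.9206.
All moduli strictly greater than 1? No.
Verdict: Not stationary.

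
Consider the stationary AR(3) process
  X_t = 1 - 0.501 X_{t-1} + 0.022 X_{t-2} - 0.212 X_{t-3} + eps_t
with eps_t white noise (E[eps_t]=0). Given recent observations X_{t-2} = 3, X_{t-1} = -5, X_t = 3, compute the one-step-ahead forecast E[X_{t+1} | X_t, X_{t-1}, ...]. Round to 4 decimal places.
E[X_{t+1} \mid \mathcal F_t] = -1.2490

For an AR(p) model X_t = c + sum_i phi_i X_{t-i} + eps_t, the
one-step-ahead conditional mean is
  E[X_{t+1} | X_t, ...] = c + sum_i phi_i X_{t+1-i}.
Substitute known values:
  E[X_{t+1} | ...] = 1 + (-0.501) * (3) + (0.022) * (-5) + (-0.212) * (3)
                   = -1.2490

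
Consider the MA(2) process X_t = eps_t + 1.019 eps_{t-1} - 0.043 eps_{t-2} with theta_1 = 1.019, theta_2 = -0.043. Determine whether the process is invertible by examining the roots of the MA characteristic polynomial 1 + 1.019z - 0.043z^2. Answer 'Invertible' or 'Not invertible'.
\text{Not invertible}

The MA(q) characteristic polynomial is P(z) = 1 + 1.019z - 0.043z^2.
Invertibility requires all roots to lie outside the unit circle, i.e. |z| > 1 for every root.
Set 1 + (1.019) z + (-0.043) z^2 = 0, i.e. a z^2 + b z + c = 0 with a = -0.043, b = 1.019, c = 1.
Discriminant D = b^2 - 4ac = (1.019)^2 - 4*(-0.043)*1 = 1.038361 - (-0.172) = 1.210361.
D >= 0, so the roots are real: z = (-b +/- sqrt(D)) / (2a) = (-1.019 +/- 1.100164) / (-0.086).
  z_1 = (-1.019 + 1.100164) / (-0.086) = -0.9438,   |z_1| = 0.9438.
  z_2 = (-1.019 - 1.100164) / (-0.086) = 24.6414,   |z_2| = 24.6414.
Moduli of all roots: 0.9438, 24.6414.
All moduli strictly greater than 1? No.
Verdict: Not invertible.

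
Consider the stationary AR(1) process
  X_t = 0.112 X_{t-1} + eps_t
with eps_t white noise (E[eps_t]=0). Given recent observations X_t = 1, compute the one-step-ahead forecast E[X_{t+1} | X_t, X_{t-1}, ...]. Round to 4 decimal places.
E[X_{t+1} \mid \mathcal F_t] = 0.1120

For an AR(p) model X_t = c + sum_i phi_i X_{t-i} + eps_t, the
one-step-ahead conditional mean is
  E[X_{t+1} | X_t, ...] = c + sum_i phi_i X_{t+1-i}.
Substitute known values:
  E[X_{t+1} | ...] = (0.112) * (1)
                   = 0.1120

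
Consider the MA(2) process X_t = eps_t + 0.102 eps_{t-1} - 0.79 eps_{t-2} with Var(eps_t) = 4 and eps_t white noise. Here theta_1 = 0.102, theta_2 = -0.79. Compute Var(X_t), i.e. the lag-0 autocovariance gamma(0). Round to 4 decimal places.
\gamma(0) = 6.5380

For an MA(q) process X_t = eps_t + sum_i theta_i eps_{t-i} with
Var(eps_t) = sigma^2, the variance is
  gamma(0) = sigma^2 * (1 + sum_i theta_i^2).
  sum_i theta_i^2 = (0.102)^2 + (-0.79)^2 = 0.010404 + 0.6241 = 0.634504.
  gamma(0) = 4 * (1 + 0.634504) = 4 * 1.634504 = 6.538016, which rounds to 6.5380.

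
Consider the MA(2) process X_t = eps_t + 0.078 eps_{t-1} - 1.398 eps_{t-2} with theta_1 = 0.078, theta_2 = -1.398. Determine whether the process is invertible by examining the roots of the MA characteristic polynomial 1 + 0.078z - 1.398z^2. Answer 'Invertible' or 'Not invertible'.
\text{Not invertible}

The MA(q) characteristic polynomial is P(z) = 1 + 0.078z - 1.398z^2.
Invertibility requires all roots to lie outside the unit circle, i.e. |z| > 1 for every root.
Set 1 + (0.078) z + (-1.398) z^2 = 0, i.e. a z^2 + b z + c = 0 with a = -1.398, b = 0.078, c = 1.
Discriminant D = b^2 - 4ac = (0.078)^2 - 4*(-1.398)*1 = 0.006084 - (-5.592) = 5.598084.
D >= 0, so the roots are real: z = (-b +/- sqrt(D)) / (2a) = (-0.078 +/- 2.366027) / (-2.796).
  z_1 = (-0.078 + 2.366027) / (-2.796) = -0.8183,   |z_1| = 0.8183.
  z_2 = (-0.078 - 2.366027) / (-2.796) = 0.8741,   |z_2| = 0.8741.
Moduli of all roots: 0.8183, 0.8741.
All moduli strictly greater than 1? No.
Verdict: Not invertible.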